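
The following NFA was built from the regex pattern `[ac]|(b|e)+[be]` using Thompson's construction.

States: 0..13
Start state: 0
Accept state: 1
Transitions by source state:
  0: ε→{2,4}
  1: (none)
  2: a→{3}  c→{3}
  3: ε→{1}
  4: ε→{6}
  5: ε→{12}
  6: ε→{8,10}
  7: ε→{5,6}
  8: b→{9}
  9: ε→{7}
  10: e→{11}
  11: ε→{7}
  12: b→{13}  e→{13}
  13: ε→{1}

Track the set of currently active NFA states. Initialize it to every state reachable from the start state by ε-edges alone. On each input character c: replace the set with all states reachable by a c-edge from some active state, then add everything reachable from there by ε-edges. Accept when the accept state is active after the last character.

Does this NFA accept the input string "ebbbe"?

S₀ = ε-closure({0}) = {0,2,4,6,8,10}
'e' @ 1: {5,6,7,8,10,11,12}
'b' @ 2: {1,5,6,7,8,9,10,12,13}  (accept∈set)
'b' @ 3: {1,5,6,7,8,9,10,12,13}  (accept∈set)
'b' @ 4: {1,5,6,7,8,9,10,12,13}  (accept∈set)
'e' @ 5: {1,5,6,7,8,10,11,12,13}  (accept∈set)
end set {1,5,6,7,8,10,11,12,13} — state 1 in

Answer: ACCEPT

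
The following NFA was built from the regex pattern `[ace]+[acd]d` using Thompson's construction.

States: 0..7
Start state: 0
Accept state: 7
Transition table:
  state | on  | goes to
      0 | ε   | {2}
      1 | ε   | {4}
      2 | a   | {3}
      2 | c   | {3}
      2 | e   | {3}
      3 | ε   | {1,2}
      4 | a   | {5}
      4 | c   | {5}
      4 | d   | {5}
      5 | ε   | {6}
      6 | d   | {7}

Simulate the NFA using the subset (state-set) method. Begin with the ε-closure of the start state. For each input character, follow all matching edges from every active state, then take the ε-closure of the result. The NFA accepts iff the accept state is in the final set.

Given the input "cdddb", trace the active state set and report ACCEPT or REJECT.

Answer: REJECT

Steps:
S₀ = ε-closure({0}) = {0,2}
'c' @ 1: {1,2,3,4}
'd' @ 2: {5,6}
'd' @ 3: {7}  ✓accept
'd' @ 4: {}  — state set empty
rest 'b' ignored (set empty)
after full input: {}  (accept=7 not in)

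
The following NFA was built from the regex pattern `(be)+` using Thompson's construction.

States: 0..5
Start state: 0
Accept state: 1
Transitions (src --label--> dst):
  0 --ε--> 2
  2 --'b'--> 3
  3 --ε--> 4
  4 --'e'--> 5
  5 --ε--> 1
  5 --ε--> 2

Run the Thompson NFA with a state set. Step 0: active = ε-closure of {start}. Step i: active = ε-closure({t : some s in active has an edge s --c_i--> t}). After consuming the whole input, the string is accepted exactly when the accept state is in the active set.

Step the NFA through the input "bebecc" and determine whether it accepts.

initial (ε-close {0}): {0,2}
'b' @ 1: {3,4}
'e' @ 2: {1,2,5}  [accepting]
'b' @ 3: {3,4}
'e' @ 4: {1,2,5}  [accepting]
'c' @ 5: {}  — no active states
rest 'c' ignored (set empty)
end set {} — state 1 not in

Answer: REJECT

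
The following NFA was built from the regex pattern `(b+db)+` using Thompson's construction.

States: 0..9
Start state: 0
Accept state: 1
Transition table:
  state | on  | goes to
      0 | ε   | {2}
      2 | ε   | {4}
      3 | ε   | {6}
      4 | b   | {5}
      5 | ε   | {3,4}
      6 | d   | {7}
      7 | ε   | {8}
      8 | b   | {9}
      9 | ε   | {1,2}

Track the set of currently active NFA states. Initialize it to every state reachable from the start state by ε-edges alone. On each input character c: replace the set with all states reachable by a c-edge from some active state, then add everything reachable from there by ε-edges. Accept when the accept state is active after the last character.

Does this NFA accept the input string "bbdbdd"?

S₀ = ε-closure({0}) = {0,2,4}
'b' @ 1: {3,4,5,6}
'b' @ 2: {3,4,5,6}
'd' @ 3: {7,8}
'b' @ 4: {1,2,4,9}  ✓accept
'd' @ 5: {}  — dead — no transitions
rest 'd' ignored (set empty)
after full input: {}  (accept=1 not in)

Answer: REJECT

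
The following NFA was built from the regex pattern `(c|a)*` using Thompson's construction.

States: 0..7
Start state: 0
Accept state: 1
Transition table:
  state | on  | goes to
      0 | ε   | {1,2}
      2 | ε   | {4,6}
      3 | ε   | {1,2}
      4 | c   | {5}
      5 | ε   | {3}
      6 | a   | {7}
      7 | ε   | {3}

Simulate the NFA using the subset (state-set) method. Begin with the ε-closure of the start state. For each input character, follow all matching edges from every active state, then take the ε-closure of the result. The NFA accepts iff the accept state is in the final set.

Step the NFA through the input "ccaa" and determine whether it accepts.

Answer: ACCEPT

Steps:
start: ε-closure({0}) = {0,1,2,4,6}
'c' @ 1: {1,2,3,4,5,6}  (accept∈set)
'c' @ 2: {1,2,3,4,5,6}  (accept∈set)
'a' @ 3: {1,2,3,4,6,7}  (accept∈set)
'a' @ 4: {1,2,3,4,6,7}  (accept∈set)
final: {1,2,3,4,6,7}; accept 1 in set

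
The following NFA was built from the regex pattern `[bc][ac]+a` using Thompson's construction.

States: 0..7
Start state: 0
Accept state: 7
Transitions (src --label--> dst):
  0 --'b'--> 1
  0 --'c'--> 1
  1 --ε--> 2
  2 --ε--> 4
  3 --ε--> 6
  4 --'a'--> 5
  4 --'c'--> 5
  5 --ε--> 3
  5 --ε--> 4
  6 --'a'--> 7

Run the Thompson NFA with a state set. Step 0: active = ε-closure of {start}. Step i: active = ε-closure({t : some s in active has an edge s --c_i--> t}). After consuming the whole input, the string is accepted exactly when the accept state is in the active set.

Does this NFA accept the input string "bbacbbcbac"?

Answer: REJECT

Steps:
S₀ = ε-closure({0}) = {0}
'b' @ 1: {1,2,4}
'b' @ 2: {}  — dead — no transitions
rest 'acbbcbac' ignored (set empty)
after full input: {}  (accept=7 not in)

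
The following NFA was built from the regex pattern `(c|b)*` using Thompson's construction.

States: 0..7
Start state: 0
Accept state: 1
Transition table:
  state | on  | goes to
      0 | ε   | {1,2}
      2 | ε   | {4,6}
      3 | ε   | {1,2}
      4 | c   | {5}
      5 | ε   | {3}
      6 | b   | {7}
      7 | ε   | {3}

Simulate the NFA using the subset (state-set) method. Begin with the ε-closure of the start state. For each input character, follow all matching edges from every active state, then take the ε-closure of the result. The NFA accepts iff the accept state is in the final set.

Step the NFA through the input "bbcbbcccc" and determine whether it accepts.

initial (ε-close {0}): {0,1,2,4,6}
'b' @ 1: {1,2,3,4,6,7}  (accept∈set)
'b' @ 2: {1,2,3,4,6,7}  (accept∈set)
'c' @ 3: {1,2,3,4,5,6}  (accept∈set)
'b' @ 4: {1,2,3,4,6,7}  (accept∈set)
'b' @ 5: {1,2,3,4,6,7}  (accept∈set)
'c' @ 6: {1,2,3,4,5,6}  (accept∈set)
'c' @ 7: {1,2,3,4,5,6}  (accept∈set)
'c' @ 8: {1,2,3,4,5,6}  (accept∈set)
'c' @ 9: {1,2,3,4,5,6}  (accept∈set)
final: {1,2,3,4,5,6}; accept 1 in set

Answer: ACCEPT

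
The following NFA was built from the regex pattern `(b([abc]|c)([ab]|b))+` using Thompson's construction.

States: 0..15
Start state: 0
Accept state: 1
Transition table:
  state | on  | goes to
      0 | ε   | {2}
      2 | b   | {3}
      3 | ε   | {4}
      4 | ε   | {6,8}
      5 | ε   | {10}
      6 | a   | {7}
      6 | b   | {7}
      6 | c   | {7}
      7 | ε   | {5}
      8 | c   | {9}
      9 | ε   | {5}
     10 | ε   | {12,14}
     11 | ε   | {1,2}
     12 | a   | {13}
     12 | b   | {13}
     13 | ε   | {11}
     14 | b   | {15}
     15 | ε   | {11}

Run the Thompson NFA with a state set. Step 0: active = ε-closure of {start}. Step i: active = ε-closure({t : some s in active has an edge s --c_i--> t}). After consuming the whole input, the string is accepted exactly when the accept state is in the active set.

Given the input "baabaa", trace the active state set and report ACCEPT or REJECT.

initial (ε-close {0}): {0,2}
'b' @ 1: {3,4,6,8}
'a' @ 2: {5,7,10,12,14}
'a' @ 3: {1,2,11,13}  ✓accept
'b' @ 4: {3,4,6,8}
'a' @ 5: {5,7,10,12,14}
'a' @ 6: {1,2,11,13}  ✓accept
after full input: {1,2,11,13}  (accept=1 in)

Answer: ACCEPT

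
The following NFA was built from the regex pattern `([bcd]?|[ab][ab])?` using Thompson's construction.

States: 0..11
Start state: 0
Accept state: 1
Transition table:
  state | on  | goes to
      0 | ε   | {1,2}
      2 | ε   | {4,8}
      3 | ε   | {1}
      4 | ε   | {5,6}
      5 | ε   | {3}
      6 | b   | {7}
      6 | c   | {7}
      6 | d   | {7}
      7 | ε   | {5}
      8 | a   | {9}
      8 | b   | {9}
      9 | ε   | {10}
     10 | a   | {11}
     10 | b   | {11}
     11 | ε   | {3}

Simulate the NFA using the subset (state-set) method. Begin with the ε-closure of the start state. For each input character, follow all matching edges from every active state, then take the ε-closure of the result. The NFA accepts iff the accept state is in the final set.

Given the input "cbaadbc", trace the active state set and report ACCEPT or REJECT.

S₀ = ε-closure({0}) = {0,1,2,3,4,5,6,8}
'c' @ 1: {1,3,5,7}  ✓accept
'b' @ 2: {}  — no active states
rest 'aadbc' ignored (set empty)
final: {}; accept 1 not in set

Answer: REJECT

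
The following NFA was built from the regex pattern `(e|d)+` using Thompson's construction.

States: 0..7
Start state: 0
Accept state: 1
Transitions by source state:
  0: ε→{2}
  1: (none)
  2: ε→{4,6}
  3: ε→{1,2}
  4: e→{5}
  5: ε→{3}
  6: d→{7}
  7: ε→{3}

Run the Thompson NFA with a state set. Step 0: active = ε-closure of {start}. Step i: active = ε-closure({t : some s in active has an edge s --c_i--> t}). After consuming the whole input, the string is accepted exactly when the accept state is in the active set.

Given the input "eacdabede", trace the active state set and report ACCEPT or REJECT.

Answer: REJECT

Trace:
S₀ = ε-closure({0}) = {0,2,4,6}
'e' @ 1: {1,2,3,4,5,6}  (accept∈set)
'a' @ 2: {}  — state set empty
rest 'cdabede' ignored (set empty)
end set {} — state 1 not in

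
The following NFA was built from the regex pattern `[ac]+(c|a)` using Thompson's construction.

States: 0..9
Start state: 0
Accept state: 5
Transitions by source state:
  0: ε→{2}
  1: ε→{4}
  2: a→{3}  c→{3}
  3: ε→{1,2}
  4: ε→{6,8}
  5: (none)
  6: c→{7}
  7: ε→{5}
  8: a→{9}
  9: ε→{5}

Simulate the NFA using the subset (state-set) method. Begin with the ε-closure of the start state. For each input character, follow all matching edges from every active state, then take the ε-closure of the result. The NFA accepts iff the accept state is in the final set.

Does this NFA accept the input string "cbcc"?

Answer: REJECT

Trace:
S₀ = ε-closure({0}) = {0,2}
'c' @ 1: {1,2,3,4,6,8}
'b' @ 2: {}  — state set empty
rest 'cc' ignored (set empty)
end set {} — state 5 not in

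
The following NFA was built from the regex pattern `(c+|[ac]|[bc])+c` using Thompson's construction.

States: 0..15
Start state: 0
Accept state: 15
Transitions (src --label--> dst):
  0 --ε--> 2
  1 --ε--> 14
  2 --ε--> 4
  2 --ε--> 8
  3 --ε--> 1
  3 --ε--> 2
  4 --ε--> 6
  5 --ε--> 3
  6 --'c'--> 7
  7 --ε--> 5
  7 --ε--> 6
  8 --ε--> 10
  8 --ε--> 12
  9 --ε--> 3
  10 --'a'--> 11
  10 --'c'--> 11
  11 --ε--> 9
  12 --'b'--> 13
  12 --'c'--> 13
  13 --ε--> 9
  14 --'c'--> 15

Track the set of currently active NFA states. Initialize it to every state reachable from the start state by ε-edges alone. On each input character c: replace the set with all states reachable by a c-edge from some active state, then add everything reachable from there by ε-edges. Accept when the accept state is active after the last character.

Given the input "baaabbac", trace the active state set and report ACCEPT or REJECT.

S₀ = ε-closure({0}) = {0,2,4,6,8,10,12}
'b' @ 1: {1,2,3,4,6,8,9,10,12,13,14}
'a' @ 2: {1,2,3,4,6,8,9,10,11,12,14}
'a' @ 3: {1,2,3,4,6,8,9,10,11,12,14}
'a' @ 4: {1,2,3,4,6,8,9,10,11,12,14}
'b' @ 5: {1,2,3,4,6,8,9,10,12,13,14}
'b' @ 6: {1,2,3,4,6,8,9,10,12,13,14}
'a' @ 7: {1,2,3,4,6,8,9,10,11,12,14}
'c' @ 8: {1,2,3,4,5,6,7,8,9,10,11,12,13,14,15}  (accept∈set)
after full input: {1,2,3,4,5,6,7,8,9,10,11,12,13,14,15}  (accept=15 in)

Answer: ACCEPT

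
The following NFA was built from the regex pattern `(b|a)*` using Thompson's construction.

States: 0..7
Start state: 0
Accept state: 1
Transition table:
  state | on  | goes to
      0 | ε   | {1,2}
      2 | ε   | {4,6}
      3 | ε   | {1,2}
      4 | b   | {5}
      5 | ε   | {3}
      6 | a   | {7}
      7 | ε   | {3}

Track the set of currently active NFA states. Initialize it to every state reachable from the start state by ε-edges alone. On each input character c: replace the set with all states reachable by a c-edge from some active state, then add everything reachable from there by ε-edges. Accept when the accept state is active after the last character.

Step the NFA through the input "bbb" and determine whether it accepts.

S₀ = ε-closure({0}) = {0,1,2,4,6}
'b' @ 1: {1,2,3,4,5,6}  ✓accept
'b' @ 2: {1,2,3,4,5,6}  ✓accept
'b' @ 3: {1,2,3,4,5,6}  ✓accept
final: {1,2,3,4,5,6}; accept 1 in set

Answer: ACCEPT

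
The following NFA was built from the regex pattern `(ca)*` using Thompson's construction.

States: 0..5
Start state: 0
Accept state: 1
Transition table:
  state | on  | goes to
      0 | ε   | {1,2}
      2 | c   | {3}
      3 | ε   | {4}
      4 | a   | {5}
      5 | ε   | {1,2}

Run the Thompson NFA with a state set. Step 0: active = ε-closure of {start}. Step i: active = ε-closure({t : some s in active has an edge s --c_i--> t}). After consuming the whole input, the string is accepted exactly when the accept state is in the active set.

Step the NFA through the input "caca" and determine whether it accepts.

Answer: ACCEPT

Steps:
start: ε-closure({0}) = {0,1,2}
'c' @ 1: {3,4}
'a' @ 2: {1,2,5}  [accepting]
'c' @ 3: {3,4}
'a' @ 4: {1,2,5}  [accepting]
final: {1,2,5}; accept 1 in set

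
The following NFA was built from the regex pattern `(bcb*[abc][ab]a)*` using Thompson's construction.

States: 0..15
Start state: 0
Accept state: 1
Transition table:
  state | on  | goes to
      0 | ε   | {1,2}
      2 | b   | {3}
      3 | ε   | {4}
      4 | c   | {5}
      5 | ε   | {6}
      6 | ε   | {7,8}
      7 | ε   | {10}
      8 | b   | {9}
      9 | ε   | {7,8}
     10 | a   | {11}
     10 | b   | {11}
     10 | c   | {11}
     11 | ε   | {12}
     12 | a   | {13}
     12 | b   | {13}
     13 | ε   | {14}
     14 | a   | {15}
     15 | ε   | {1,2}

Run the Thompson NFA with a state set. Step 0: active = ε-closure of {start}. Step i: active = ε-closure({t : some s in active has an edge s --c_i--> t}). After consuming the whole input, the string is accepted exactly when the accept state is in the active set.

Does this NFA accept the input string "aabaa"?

initial (ε-close {0}): {0,1,2}
'a' @ 1: {}  — state set empty
rest 'abaa' ignored (set empty)
after full input: {}  (accept=1 not in)

Answer: REJECT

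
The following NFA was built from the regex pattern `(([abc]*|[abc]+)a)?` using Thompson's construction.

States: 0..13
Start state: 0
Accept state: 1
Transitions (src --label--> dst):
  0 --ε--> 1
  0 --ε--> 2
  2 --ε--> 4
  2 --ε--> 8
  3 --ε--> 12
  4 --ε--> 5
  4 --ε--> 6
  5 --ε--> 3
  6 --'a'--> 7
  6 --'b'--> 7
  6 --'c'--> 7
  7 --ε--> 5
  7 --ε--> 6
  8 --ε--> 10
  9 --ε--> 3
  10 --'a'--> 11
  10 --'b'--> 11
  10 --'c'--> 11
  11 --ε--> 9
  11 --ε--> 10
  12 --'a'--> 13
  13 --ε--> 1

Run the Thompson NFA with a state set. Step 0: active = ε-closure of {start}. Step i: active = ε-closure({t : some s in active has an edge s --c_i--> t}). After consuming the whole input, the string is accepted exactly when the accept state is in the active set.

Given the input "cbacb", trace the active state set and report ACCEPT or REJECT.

Answer: REJECT

Derivation:
initial (ε-close {0}): {0,1,2,3,4,5,6,8,10,12}
'c' @ 1: {3,5,6,7,9,10,11,12}
'b' @ 2: {3,5,6,7,9,10,11,12}
'a' @ 3: {1,3,5,6,7,9,10,11,12,13}  (accept∈set)
'c' @ 4: {3,5,6,7,9,10,11,12}
'b' @ 5: {3,5,6,7,9,10,11,12}
final: {3,5,6,7,9,10,11,12}; accept 1 not in set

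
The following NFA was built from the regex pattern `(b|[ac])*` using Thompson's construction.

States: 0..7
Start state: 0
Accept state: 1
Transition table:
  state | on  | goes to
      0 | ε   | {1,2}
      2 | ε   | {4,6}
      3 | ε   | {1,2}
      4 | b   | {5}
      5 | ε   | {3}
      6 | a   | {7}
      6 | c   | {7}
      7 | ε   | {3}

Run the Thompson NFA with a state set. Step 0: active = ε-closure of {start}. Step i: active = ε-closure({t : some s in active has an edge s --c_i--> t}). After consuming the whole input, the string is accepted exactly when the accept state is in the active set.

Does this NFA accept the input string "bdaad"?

Answer: REJECT

Derivation:
S₀ = ε-closure({0}) = {0,1,2,4,6}
'b' @ 1: {1,2,3,4,5,6}  (accept∈set)
'd' @ 2: {}  — state set empty
rest 'aad' ignored (set empty)
final: {}; accept 1 not in set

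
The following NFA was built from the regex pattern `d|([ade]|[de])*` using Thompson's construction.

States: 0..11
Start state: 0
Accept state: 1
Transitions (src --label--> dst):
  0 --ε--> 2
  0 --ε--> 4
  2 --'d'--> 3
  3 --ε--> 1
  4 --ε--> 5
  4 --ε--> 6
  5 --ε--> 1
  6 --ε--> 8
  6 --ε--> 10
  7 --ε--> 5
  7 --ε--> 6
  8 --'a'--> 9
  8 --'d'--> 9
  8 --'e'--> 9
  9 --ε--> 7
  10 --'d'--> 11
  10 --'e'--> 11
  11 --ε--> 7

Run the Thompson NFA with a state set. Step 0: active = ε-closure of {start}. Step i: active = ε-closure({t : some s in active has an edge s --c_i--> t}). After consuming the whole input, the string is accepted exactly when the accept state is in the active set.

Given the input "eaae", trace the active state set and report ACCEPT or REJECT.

Answer: ACCEPT

Steps:
S₀ = ε-closure({0}) = {0,1,2,4,5,6,8,10}
'e' @ 1: {1,5,6,7,8,9,10,11}  (accept∈set)
'a' @ 2: {1,5,6,7,8,9,10}  (accept∈set)
'a' @ 3: {1,5,6,7,8,9,10}  (accept∈set)
'e' @ 4: {1,5,6,7,8,9,10,11}  (accept∈set)
after full input: {1,5,6,7,8,9,10,11}  (accept=1 in)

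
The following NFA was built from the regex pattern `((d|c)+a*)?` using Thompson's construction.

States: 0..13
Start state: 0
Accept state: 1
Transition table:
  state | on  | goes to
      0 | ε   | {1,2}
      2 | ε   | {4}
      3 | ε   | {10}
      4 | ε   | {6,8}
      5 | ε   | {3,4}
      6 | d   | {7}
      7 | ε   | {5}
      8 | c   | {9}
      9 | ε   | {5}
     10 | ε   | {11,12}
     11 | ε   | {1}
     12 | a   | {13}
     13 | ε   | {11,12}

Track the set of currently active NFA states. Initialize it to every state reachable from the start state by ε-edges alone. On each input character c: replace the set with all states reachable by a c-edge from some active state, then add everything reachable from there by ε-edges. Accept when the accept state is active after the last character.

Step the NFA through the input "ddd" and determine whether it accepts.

Answer: ACCEPT

Trace:
initial (ε-close {0}): {0,1,2,4,6,8}
'd' @ 1: {1,3,4,5,6,7,8,10,11,12}  (accept∈set)
'd' @ 2: {1,3,4,5,6,7,8,10,11,12}  (accept∈set)
'd' @ 3: {1,3,4,5,6,7,8,10,11,12}  (accept∈set)
final: {1,3,4,5,6,7,8,10,11,12}; accept 1 in set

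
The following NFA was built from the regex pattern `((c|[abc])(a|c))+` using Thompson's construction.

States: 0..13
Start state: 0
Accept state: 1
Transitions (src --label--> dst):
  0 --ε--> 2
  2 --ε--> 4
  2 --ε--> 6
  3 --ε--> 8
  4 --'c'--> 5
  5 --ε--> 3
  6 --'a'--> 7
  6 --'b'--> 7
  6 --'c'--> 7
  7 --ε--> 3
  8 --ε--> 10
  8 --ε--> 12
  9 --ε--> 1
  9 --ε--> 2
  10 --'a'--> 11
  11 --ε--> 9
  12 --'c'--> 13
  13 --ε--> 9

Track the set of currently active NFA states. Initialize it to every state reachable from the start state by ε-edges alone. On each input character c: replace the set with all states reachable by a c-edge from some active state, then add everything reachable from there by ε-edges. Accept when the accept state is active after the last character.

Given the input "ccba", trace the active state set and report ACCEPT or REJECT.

initial (ε-close {0}): {0,2,4,6}
'c' @ 1: {3,5,7,8,10,12}
'c' @ 2: {1,2,4,6,9,13}  ✓accept
'b' @ 3: {3,7,8,10,12}
'a' @ 4: {1,2,4,6,9,11}  ✓accept
after full input: {1,2,4,6,9,11}  (accept=1 in)

Answer: ACCEPT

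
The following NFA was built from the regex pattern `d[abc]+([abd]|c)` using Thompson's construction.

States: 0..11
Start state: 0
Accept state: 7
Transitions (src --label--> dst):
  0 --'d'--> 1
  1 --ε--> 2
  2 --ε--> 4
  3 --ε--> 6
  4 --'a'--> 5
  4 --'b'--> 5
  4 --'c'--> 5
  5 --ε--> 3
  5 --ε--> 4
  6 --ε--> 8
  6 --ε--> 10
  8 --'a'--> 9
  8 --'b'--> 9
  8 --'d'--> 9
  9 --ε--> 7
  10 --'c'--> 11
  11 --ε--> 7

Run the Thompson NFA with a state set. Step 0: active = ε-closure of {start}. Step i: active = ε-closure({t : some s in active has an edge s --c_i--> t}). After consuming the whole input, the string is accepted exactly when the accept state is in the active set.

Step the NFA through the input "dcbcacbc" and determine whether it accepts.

Answer: ACCEPT

Steps:
start: ε-closure({0}) = {0}
'd' @ 1: {1,2,4}
'c' @ 2: {3,4,5,6,8,10}
'b' @ 3: {3,4,5,6,7,8,9,10}  (accept∈set)
'c' @ 4: {3,4,5,6,7,8,10,11}  (accept∈set)
'a' @ 5: {3,4,5,6,7,8,9,10}  (accept∈set)
'c' @ 6: {3,4,5,6,7,8,10,11}  (accept∈set)
'b' @ 7: {3,4,5,6,7,8,9,10}  (accept∈set)
'c' @ 8: {3,4,5,6,7,8,10,11}  (accept∈set)
end set {3,4,5,6,7,8,10,11} — state 7 in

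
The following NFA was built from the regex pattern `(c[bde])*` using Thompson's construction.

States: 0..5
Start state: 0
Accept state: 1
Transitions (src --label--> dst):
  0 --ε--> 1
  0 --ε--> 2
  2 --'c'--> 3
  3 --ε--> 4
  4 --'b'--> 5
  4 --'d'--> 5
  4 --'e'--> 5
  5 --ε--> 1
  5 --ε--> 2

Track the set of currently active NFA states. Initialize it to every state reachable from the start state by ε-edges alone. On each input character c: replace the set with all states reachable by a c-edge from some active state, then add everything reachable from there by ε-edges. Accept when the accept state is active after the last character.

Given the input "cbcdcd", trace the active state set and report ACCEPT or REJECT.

Answer: ACCEPT

Steps:
S₀ = ε-closure({0}) = {0,1,2}
'c' @ 1: {3,4}
'b' @ 2: {1,2,5}  ✓accept
'c' @ 3: {3,4}
'd' @ 4: {1,2,5}  ✓accept
'c' @ 5: {3,4}
'd' @ 6: {1,2,5}  ✓accept
end set {1,2,5} — state 1 in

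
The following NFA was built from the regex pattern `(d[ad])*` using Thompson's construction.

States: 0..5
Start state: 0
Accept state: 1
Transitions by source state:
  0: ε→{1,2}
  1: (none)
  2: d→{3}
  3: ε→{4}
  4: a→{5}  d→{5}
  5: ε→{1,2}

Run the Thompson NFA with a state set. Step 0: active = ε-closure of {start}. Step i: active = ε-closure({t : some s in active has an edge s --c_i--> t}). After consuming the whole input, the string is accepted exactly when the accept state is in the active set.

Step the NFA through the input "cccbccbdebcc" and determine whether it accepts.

Answer: REJECT

Trace:
initial (ε-close {0}): {0,1,2}
'c' @ 1: {}  — dead — no transitions
rest 'ccbccbdebcc' ignored (set empty)
final: {}; accept 1 not in set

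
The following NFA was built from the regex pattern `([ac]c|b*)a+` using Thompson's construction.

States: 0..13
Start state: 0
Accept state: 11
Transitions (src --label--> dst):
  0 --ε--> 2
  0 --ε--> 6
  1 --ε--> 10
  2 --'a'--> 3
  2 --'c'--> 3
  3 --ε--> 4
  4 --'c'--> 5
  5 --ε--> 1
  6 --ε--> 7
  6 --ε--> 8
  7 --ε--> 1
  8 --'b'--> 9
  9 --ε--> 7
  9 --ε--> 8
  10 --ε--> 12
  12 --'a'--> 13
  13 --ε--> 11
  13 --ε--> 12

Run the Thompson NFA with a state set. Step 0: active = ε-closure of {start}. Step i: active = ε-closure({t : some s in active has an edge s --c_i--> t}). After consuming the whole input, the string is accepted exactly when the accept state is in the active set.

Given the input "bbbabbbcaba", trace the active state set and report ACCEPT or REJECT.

initial (ε-close {0}): {0,1,2,6,7,8,10,12}
'b' @ 1: {1,7,8,9,10,12}
'b' @ 2: {1,7,8,9,10,12}
'b' @ 3: {1,7,8,9,10,12}
'a' @ 4: {11,12,13}  ✓accept
'b' @ 5: {}  — no active states
rest 'bbcaba' ignored (set empty)
final: {}; accept 11 not in set

Answer: REJECT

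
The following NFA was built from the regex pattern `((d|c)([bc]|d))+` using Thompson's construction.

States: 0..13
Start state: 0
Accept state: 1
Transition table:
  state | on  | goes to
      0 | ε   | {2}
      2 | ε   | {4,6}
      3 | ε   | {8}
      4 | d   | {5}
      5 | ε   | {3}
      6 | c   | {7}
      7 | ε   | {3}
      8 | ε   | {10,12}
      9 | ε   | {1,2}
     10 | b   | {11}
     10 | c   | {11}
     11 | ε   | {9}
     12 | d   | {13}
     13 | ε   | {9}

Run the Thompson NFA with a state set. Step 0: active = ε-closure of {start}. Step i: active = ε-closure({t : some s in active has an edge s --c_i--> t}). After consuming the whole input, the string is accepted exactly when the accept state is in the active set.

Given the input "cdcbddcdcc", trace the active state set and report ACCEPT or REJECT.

Answer: ACCEPT

Steps:
start: ε-closure({0}) = {0,2,4,6}
'c' @ 1: {3,7,8,10,12}
'd' @ 2: {1,2,4,6,9,13}  ✓accept
'c' @ 3: {3,7,8,10,12}
'b' @ 4: {1,2,4,6,9,11}  ✓accept
'd' @ 5: {3,5,8,10,12}
'd' @ 6: {1,2,4,6,9,13}  ✓accept
'c' @ 7: {3,7,8,10,12}
'd' @ 8: {1,2,4,6,9,13}  ✓accept
'c' @ 9: {3,7,8,10,12}
'c' @ 10: {1,2,4,6,9,11}  ✓accept
end set {1,2,4,6,9,11} — state 1 in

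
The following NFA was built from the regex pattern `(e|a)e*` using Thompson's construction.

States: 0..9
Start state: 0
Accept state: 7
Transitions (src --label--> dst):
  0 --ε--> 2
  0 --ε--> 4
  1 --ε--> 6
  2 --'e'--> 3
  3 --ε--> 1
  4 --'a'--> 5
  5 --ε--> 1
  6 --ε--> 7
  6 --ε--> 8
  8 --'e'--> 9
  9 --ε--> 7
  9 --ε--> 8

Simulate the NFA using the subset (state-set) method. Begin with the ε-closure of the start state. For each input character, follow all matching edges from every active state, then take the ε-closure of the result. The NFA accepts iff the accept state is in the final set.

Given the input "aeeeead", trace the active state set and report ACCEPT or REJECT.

Answer: REJECT

Steps:
S₀ = ε-closure({0}) = {0,2,4}
'a' @ 1: {1,5,6,7,8}  ✓accept
'e' @ 2: {7,8,9}  ✓accept
'e' @ 3: {7,8,9}  ✓accept
'e' @ 4: {7,8,9}  ✓accept
'e' @ 5: {7,8,9}  ✓accept
'a' @ 6: {}  — no active states
rest 'd' ignored (set empty)
final: {}; accept 7 not in set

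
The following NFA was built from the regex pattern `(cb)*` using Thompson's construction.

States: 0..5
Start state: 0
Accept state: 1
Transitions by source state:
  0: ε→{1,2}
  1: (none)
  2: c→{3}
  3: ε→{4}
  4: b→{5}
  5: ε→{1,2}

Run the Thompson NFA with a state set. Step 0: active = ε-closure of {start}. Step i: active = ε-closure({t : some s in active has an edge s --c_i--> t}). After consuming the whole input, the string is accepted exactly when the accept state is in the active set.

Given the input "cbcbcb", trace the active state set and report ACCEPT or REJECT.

start: ε-closure({0}) = {0,1,2}
'c' @ 1: {3,4}
'b' @ 2: {1,2,5}  ✓accept
'c' @ 3: {3,4}
'b' @ 4: {1,2,5}  ✓accept
'c' @ 5: {3,4}
'b' @ 6: {1,2,5}  ✓accept
final: {1,2,5}; accept 1 in set

Answer: ACCEPT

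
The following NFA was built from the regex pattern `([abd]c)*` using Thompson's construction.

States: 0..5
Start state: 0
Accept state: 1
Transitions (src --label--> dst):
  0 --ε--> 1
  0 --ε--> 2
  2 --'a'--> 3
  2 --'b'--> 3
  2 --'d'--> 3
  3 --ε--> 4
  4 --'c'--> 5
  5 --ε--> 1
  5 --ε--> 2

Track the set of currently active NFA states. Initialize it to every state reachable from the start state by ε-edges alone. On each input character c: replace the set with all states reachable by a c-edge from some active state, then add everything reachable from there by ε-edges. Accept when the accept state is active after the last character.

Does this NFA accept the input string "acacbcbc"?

initial (ε-close {0}): {0,1,2}
'a' @ 1: {3,4}
'c' @ 2: {1,2,5}  [accepting]
'a' @ 3: {3,4}
'c' @ 4: {1,2,5}  [accepting]
'b' @ 5: {3,4}
'c' @ 6: {1,2,5}  [accepting]
'b' @ 7: {3,4}
'c' @ 8: {1,2,5}  [accepting]
end set {1,2,5} — state 1 in

Answer: ACCEPT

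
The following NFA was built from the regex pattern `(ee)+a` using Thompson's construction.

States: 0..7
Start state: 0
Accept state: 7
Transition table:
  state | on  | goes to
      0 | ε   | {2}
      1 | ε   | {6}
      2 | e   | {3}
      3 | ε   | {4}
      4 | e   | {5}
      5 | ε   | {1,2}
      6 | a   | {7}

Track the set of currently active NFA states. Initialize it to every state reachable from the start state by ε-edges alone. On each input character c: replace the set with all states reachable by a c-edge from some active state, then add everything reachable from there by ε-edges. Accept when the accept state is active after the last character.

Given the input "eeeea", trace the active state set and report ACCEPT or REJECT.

Answer: ACCEPT

Derivation:
S₀ = ε-closure({0}) = {0,2}
'e' @ 1: {3,4}
'e' @ 2: {1,2,5,6}
'e' @ 3: {3,4}
'e' @ 4: {1,2,5,6}
'a' @ 5: {7}  (accept∈set)
end set {7} — state 7 in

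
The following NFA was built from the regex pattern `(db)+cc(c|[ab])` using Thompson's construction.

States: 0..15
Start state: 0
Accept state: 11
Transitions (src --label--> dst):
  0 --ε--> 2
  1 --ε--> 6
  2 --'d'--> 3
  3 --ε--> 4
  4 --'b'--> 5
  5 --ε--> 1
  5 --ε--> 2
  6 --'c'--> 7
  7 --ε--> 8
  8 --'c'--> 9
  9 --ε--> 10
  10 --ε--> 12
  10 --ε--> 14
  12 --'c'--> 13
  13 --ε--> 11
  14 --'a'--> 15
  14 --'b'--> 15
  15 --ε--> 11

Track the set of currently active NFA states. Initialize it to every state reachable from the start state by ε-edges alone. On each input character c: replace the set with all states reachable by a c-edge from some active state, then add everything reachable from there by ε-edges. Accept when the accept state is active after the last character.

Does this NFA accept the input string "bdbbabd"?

Answer: REJECT

Steps:
initial (ε-close {0}): {0,2}
'b' @ 1: {}  — state set empty
rest 'dbbabd' ignored (set empty)
final: {}; accept 11 not in set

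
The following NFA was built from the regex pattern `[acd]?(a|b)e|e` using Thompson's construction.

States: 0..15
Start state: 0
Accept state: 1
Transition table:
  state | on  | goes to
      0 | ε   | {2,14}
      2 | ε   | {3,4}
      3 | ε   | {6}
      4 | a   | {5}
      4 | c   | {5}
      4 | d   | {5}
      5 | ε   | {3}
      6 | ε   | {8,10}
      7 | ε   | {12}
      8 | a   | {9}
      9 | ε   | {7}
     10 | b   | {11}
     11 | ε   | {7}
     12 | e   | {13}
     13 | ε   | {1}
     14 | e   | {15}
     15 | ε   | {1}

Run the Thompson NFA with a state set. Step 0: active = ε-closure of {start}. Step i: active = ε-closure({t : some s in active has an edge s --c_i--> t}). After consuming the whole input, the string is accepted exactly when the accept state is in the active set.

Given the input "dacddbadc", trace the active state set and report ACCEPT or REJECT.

Answer: REJECT

Derivation:
S₀ = ε-closure({0}) = {0,2,3,4,6,8,10,14}
'd' @ 1: {3,5,6,8,10}
'a' @ 2: {7,9,12}
'c' @ 3: {}  — dead — no transitions
rest 'ddbadc' ignored (set empty)
final: {}; accept 1 not in set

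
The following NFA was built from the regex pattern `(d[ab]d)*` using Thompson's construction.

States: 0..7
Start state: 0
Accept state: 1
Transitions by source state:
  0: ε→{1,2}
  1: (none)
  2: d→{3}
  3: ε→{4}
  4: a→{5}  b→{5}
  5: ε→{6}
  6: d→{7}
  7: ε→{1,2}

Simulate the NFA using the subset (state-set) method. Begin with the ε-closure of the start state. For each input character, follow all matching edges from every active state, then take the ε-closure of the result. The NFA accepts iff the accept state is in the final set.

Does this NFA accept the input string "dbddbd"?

Answer: ACCEPT

Trace:
S₀ = ε-closure({0}) = {0,1,2}
'd' @ 1: {3,4}
'b' @ 2: {5,6}
'd' @ 3: {1,2,7}  (accept∈set)
'd' @ 4: {3,4}
'b' @ 5: {5,6}
'd' @ 6: {1,2,7}  (accept∈set)
after full input: {1,2,7}  (accept=1 in)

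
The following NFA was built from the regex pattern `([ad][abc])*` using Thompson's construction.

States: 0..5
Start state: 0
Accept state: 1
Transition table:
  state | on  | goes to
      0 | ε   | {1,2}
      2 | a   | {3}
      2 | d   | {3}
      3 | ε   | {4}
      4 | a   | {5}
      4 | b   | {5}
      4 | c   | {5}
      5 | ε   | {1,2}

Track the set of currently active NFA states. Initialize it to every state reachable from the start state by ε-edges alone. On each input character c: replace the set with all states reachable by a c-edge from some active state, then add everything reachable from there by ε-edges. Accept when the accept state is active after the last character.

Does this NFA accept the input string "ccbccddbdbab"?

Answer: REJECT

Derivation:
start: ε-closure({0}) = {0,1,2}
'c' @ 1: {}  — no active states
rest 'cbccddbdbab' ignored (set empty)
end set {} — state 1 not in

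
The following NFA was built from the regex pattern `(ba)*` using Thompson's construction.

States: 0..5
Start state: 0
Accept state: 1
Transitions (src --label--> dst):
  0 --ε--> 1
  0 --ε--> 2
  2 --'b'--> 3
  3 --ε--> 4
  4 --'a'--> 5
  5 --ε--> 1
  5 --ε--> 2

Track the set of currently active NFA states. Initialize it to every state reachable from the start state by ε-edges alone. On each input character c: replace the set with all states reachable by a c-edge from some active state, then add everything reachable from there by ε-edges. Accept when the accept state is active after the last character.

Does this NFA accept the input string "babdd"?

Answer: REJECT

Steps:
S₀ = ε-closure({0}) = {0,1,2}
'b' @ 1: {3,4}
'a' @ 2: {1,2,5}  [accepting]
'b' @ 3: {3,4}
'd' @ 4: {}  — dead — no transitions
rest 'd' ignored (set empty)
end set {} — state 1 not in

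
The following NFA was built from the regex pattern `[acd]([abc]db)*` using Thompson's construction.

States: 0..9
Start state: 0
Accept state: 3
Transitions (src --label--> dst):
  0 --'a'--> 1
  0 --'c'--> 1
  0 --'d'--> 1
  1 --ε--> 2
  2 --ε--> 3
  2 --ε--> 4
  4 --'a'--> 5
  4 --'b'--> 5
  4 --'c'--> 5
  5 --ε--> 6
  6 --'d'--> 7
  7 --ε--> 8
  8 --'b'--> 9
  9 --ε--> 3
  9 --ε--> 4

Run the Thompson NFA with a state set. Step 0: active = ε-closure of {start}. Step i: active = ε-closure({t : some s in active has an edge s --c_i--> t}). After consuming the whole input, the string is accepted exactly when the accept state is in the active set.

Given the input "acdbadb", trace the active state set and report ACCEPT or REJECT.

Answer: ACCEPT

Steps:
start: ε-closure({0}) = {0}
'a' @ 1: {1,2,3,4}  [accepting]
'c' @ 2: {5,6}
'd' @ 3: {7,8}
'b' @ 4: {3,4,9}  [accepting]
'a' @ 5: {5,6}
'd' @ 6: {7,8}
'b' @ 7: {3,4,9}  [accepting]
end set {3,4,9} — state 3 in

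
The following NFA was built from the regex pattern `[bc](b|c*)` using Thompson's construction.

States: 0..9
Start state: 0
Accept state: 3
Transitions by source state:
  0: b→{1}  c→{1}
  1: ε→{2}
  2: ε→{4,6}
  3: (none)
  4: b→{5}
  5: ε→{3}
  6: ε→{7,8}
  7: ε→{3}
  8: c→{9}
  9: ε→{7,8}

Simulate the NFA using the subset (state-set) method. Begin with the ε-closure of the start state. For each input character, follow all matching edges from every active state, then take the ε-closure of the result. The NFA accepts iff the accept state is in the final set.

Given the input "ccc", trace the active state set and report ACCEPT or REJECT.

start: ε-closure({0}) = {0}
'c' @ 1: {1,2,3,4,6,7,8}  (accept∈set)
'c' @ 2: {3,7,8,9}  (accept∈set)
'c' @ 3: {3,7,8,9}  (accept∈set)
after full input: {3,7,8,9}  (accept=3 in)

Answer: ACCEPT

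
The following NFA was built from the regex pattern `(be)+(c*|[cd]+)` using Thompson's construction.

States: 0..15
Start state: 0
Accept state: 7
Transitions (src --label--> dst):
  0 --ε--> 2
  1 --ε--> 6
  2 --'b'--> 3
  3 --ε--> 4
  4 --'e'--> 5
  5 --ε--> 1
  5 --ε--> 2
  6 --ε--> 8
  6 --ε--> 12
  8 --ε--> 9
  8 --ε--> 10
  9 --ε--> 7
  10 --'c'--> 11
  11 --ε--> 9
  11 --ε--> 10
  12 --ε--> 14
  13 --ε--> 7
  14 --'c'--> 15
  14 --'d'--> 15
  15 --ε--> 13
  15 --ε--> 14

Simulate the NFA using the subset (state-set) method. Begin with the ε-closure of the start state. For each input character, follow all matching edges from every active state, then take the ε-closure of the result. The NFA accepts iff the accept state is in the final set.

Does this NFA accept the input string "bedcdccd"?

Answer: ACCEPT

Trace:
start: ε-closure({0}) = {0,2}
'b' @ 1: {3,4}
'e' @ 2: {1,2,5,6,7,8,9,10,12,14}  [accepting]
'd' @ 3: {7,13,14,15}  [accepting]
'c' @ 4: {7,13,14,15}  [accepting]
'd' @ 5: {7,13,14,15}  [accepting]
'c' @ 6: {7,13,14,15}  [accepting]
'c' @ 7: {7,13,14,15}  [accepting]
'd' @ 8: {7,13,14,15}  [accepting]
after full input: {7,13,14,15}  (accept=7 in)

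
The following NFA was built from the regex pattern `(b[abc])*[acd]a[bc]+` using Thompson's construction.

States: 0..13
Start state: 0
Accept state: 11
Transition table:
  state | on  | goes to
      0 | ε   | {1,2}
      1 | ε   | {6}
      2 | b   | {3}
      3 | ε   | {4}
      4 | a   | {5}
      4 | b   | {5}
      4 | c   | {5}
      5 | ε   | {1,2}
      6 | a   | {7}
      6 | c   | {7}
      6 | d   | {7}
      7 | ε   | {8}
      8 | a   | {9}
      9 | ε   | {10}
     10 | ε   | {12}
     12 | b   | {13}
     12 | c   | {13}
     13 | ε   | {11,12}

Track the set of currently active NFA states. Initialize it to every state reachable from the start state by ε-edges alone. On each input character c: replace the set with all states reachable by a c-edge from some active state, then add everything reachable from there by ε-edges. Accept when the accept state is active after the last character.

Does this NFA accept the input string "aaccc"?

initial (ε-close {0}): {0,1,2,6}
'a' @ 1: {7,8}
'a' @ 2: {9,10,12}
'c' @ 3: {11,12,13}  [accepting]
'c' @ 4: {11,12,13}  [accepting]
'c' @ 5: {11,12,13}  [accepting]
end set {11,12,13} — state 11 in

Answer: ACCEPT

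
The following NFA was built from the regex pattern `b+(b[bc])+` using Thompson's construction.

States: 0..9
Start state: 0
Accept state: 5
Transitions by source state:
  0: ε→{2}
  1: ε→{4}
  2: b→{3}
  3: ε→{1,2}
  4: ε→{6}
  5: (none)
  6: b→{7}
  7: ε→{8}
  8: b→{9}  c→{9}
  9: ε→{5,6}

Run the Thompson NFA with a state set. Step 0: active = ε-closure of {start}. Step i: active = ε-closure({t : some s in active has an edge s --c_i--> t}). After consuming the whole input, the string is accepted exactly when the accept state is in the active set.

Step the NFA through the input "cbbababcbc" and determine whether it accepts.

S₀ = ε-closure({0}) = {0,2}
'c' @ 1: {}  — state set empty
rest 'bbababcbc' ignored (set empty)
after full input: {}  (accept=5 not in)

Answer: REJECT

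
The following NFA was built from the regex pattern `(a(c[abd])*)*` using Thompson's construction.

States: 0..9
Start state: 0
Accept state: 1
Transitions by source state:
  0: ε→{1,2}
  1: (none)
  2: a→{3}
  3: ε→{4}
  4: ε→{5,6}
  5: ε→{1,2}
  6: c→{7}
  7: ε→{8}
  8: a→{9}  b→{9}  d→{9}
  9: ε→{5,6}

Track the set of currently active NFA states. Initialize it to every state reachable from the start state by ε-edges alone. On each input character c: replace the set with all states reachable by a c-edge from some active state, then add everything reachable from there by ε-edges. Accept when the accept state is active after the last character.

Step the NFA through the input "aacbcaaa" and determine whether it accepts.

Answer: ACCEPT

Derivation:
initial (ε-close {0}): {0,1,2}
'a' @ 1: {1,2,3,4,5,6}  (accept∈set)
'a' @ 2: {1,2,3,4,5,6}  (accept∈set)
'c' @ 3: {7,8}
'b' @ 4: {1,2,5,6,9}  (accept∈set)
'c' @ 5: {7,8}
'a' @ 6: {1,2,5,6,9}  (accept∈set)
'a' @ 7: {1,2,3,4,5,6}  (accept∈set)
'a' @ 8: {1,2,3,4,5,6}  (accept∈set)
final: {1,2,3,4,5,6}; accept 1 in set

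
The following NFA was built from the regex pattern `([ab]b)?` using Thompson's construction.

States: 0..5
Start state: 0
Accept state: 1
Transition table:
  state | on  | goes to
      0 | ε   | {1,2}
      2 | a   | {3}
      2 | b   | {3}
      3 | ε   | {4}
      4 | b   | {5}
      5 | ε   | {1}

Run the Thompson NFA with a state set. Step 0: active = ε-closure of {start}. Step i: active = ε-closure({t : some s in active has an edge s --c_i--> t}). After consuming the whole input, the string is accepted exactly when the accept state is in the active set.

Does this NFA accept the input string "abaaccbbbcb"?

initial (ε-close {0}): {0,1,2}
'a' @ 1: {3,4}
'b' @ 2: {1,5}  (accept∈set)
'a' @ 3: {}  — dead — no transitions
rest 'accbbbcb' ignored (set empty)
final: {}; accept 1 not in set

Answer: REJECT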